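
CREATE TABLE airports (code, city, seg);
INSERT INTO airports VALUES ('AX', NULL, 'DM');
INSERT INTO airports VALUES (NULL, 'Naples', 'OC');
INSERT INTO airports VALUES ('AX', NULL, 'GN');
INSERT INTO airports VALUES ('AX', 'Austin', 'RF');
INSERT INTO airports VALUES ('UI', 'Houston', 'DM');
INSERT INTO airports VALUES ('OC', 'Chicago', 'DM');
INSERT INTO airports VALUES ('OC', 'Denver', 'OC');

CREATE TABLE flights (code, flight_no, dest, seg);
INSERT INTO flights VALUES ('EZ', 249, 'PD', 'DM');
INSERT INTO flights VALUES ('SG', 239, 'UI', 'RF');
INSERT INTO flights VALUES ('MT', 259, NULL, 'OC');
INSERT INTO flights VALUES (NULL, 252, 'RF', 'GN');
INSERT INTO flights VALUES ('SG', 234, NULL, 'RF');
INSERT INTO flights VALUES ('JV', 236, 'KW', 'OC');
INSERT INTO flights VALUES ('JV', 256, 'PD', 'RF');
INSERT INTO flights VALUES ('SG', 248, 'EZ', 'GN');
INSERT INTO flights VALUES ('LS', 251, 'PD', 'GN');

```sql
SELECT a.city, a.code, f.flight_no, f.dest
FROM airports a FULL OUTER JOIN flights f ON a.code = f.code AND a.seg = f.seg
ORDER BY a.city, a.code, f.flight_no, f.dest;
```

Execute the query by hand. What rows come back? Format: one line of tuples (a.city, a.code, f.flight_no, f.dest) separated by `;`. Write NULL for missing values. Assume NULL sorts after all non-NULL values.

FULL OUTER JOIN keeps every row from both sides; unmatched rows get NULL for the other side's columns.
Matching on a.code = f.code AND a.seg = f.seg. A NULL in a compared column never satisfies the condition.
Matched pairs: 0; unmatched a rows kept: 7; unmatched f rows kept: 9.

(Austin, AX, NULL, NULL); (Chicago, OC, NULL, NULL); (Denver, OC, NULL, NULL); (Houston, UI, NULL, NULL); (Naples, NULL, NULL, NULL); (NULL, AX, NULL, NULL); (NULL, AX, NULL, NULL); (NULL, NULL, 234, NULL); (NULL, NULL, 236, KW); (NULL, NULL, 239, UI); (NULL, NULL, 248, EZ); (NULL, NULL, 249, PD); (NULL, NULL, 251, PD); (NULL, NULL, 252, RF); (NULL, NULL, 256, PD); (NULL, NULL, 259, NULL)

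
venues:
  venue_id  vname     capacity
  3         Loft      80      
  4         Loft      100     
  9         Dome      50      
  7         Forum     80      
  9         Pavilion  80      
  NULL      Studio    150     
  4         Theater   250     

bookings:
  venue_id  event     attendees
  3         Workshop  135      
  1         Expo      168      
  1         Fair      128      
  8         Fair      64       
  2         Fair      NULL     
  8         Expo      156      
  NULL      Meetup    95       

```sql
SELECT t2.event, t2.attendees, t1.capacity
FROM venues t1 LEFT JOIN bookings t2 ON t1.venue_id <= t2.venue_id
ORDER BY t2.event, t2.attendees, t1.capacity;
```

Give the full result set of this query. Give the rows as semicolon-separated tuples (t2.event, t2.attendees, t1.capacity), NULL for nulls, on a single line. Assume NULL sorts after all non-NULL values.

(Expo, 156, 80); (Expo, 156, 80); (Expo, 156, 100); (Expo, 156, 250); (Fair, 64, 80); (Fair, 64, 80); (Fair, 64, 100); (Fair, 64, 250); (Workshop, 135, 80); (NULL, NULL, 50); (NULL, NULL, 80); (NULL, NULL, 150)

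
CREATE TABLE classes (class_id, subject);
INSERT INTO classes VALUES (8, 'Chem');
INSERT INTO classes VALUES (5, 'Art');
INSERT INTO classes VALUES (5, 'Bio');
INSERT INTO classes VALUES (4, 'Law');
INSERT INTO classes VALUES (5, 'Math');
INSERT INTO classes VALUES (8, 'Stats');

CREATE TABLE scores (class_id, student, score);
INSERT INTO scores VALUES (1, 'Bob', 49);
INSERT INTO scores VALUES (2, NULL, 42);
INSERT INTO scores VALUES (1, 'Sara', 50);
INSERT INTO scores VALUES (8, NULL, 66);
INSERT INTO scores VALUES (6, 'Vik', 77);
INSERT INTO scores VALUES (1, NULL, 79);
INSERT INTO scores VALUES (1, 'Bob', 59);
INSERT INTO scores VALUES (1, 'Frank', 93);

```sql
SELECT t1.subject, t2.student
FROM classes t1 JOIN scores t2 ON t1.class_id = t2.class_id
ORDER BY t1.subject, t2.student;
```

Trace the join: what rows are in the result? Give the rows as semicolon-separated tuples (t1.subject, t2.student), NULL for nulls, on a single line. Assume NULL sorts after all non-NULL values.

(Chem, NULL); (Stats, NULL)

INNER JOIN keeps only pairs where the ON condition holds.
Matching on t1.class_id = t2.class_id.
- t1[0] class_id=8 → 1 match(es) in t2 → 1 row(s).
- t1[1] class_id=5 → no match; dropped.
- t1[2] class_id=5 → no match; dropped.
- t1[3] class_id=4 → no match; dropped.
- t1[4] class_id=5 → no match; dropped.
- t1[5] class_id=8 → 1 match(es) in t2 → 1 row(s).
After projecting and ordering:
t1.subject | t2.student
Chem | NULL
Stats | NULL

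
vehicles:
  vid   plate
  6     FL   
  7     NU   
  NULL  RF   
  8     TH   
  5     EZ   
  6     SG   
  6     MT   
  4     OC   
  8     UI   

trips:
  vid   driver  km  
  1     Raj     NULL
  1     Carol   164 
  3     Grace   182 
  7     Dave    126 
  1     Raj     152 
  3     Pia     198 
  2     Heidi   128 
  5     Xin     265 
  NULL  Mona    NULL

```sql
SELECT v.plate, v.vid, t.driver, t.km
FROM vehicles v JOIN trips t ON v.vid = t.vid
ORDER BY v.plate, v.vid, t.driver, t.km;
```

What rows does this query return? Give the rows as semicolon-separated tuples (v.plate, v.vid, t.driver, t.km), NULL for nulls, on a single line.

(EZ, 5, Xin, 265); (NU, 7, Dave, 126)

INNER JOIN keeps only pairs where the ON condition holds.
Matching on v.vid = t.vid. A NULL in a compared column never satisfies the condition.
- v (vid=6) has no partner → excluded.
- v (vid=7) pairs with 1 row(s) of t.
- v (vid=NULL) has no partner → excluded.
- v (vid=8) has no partner → excluded.
- v (vid=5) pairs with 1 row(s) of t.
- v (vid=6) has no partner → excluded.
- v (vid=6) has no partner → excluded.
- v (vid=4) has no partner → excluded.
- v (vid=8) has no partner → excluded.
After projecting and ordering:
v.plate | v.vid | t.driver | t.km
EZ | 5 | Xin | 265
NU | 7 | Dave | 126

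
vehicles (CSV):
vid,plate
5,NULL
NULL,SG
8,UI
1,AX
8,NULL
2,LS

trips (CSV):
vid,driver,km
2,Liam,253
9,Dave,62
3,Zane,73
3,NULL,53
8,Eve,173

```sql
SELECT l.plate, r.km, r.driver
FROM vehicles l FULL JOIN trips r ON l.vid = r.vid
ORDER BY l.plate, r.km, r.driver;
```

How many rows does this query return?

FULL OUTER JOIN keeps every row from both sides; unmatched rows get NULL for the other side's columns.
Matching on l.vid = r.vid. A NULL in a compared column never satisfies the condition.
Matched pairs: 3; unmatched l rows kept: 3; unmatched r rows kept: 3.
Total: 3 matched + 6 padded = 9 rows.

9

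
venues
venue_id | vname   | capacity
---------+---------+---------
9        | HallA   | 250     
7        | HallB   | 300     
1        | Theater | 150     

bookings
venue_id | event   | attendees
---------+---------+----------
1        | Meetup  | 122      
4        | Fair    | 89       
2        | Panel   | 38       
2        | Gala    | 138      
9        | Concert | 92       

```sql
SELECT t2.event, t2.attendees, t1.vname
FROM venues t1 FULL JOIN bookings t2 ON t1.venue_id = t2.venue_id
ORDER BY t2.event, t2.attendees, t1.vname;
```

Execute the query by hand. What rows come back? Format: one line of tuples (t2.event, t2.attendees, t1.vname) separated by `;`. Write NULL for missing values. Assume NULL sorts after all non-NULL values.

(Concert, 92, HallA); (Fair, 89, NULL); (Gala, 138, NULL); (Meetup, 122, Theater); (Panel, 38, NULL); (NULL, NULL, HallB)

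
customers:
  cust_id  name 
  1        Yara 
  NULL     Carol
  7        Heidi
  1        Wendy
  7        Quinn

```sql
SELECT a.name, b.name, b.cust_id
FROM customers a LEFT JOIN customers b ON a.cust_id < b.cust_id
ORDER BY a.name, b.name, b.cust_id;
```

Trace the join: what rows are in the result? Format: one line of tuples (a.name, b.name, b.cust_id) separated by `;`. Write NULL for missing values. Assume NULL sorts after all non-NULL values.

LEFT JOIN keeps every row from `customers a`; unmatched rows get NULL for `customers b`'s columns.
Matching on a.cust_id < b.cust_id. A NULL in a compared column never satisfies the condition.
- a (cust_id=1) pairs with 2 row(s) of b.
- a (cust_id=NULL) has no partner → padded with NULL.
- a (cust_id=7) has no partner → padded with NULL.
- a (cust_id=1) pairs with 2 row(s) of b.
- a (cust_id=7) has no partner → padded with NULL.
After projecting and ordering:
a.name | b.name | b.cust_id
Carol | NULL | NULL
Heidi | NULL | NULL
Quinn | NULL | NULL
Wendy | Heidi | 7
Wendy | Quinn | 7
Yara | Heidi | 7
Yara | Quinn | 7

(Carol, NULL, NULL); (Heidi, NULL, NULL); (Quinn, NULL, NULL); (Wendy, Heidi, 7); (Wendy, Quinn, 7); (Yara, Heidi, 7); (Yara, Quinn, 7)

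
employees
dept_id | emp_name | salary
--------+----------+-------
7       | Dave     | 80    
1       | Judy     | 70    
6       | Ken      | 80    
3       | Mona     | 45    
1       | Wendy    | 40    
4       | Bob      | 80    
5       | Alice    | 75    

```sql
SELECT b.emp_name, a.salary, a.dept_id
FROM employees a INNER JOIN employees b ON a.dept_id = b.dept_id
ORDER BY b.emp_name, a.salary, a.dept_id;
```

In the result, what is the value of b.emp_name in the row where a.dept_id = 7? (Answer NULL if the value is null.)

Dave

INNER JOIN keeps only pairs where the ON condition holds.
Matching on a.dept_id = b.dept_id.
- a (dept_id=7) pairs with 1 row(s) of b.
- a (dept_id=1) pairs with 2 row(s) of b.
- a (dept_id=6) pairs with 1 row(s) of b.
- a (dept_id=3) pairs with 1 row(s) of b.
- a (dept_id=1) pairs with 2 row(s) of b.
- a (dept_id=4) pairs with 1 row(s) of b.
- a (dept_id=5) pairs with 1 row(s) of b.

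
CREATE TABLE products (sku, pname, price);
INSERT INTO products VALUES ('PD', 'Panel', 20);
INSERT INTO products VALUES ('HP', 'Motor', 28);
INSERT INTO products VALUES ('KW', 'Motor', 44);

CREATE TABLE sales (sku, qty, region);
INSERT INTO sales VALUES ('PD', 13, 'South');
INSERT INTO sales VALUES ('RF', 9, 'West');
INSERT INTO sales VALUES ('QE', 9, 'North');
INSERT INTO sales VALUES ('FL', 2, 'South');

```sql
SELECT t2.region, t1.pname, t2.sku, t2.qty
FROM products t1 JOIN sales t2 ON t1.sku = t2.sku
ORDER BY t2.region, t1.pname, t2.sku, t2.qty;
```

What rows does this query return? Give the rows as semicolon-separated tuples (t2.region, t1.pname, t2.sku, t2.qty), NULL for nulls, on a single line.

(South, Panel, PD, 13)

INNER JOIN keeps only pairs where the ON condition holds.
Matching on t1.sku = t2.sku.
- t1 row (sku=PD): matches 1 t2 row(s) → 1 output row(s).
- t1 row (sku=HP): no match → dropped.
- t1 row (sku=KW): no match → dropped.
After projecting and ordering:
t2.region | t1.pname | t2.sku | t2.qty
South | Panel | PD | 13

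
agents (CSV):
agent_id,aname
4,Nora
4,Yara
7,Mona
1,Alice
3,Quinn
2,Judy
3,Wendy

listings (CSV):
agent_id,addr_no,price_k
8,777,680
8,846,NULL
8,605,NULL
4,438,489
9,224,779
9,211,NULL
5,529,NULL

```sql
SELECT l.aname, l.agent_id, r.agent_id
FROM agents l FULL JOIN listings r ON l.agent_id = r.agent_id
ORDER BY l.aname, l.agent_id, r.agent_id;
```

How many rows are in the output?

FULL OUTER JOIN keeps every row from both sides; unmatched rows get NULL for the other side's columns.
Matching on l.agent_id = r.agent_id.
- l row (agent_id=4): matches 1 r row(s) → 1 output row(s).
- l row (agent_id=4): matches 1 r row(s) → 1 output row(s).
- l row (agent_id=7): no match → kept, r columns NULL.
- l row (agent_id=1): no match → kept, r columns NULL.
- l row (agent_id=3): no match → kept, r columns NULL.
- l row (agent_id=2): no match → kept, r columns NULL.
- l row (agent_id=3): no match → kept, r columns NULL.
- 6 row(s) from r found no l partner → padded with NULL.
Total: 2 matched + 11 padded = 13 rows.

13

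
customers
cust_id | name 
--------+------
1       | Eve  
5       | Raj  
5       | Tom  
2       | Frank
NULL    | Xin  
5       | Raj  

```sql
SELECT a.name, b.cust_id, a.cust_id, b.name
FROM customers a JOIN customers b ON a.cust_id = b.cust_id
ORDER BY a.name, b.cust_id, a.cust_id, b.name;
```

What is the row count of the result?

11

INNER JOIN keeps only pairs where the ON condition holds.
Matching on a.cust_id = b.cust_id. A NULL in a compared column never satisfies the condition.
- a[0] cust_id=1 → 1 match(es) in b → 1 row(s).
- a[1] cust_id=5 → 3 match(es) in b → 3 row(s).
- a[2] cust_id=5 → 3 match(es) in b → 3 row(s).
- a[3] cust_id=2 → 1 match(es) in b → 1 row(s).
- a[4] cust_id=NULL → no match; dropped.
- a[5] cust_id=5 → 3 match(es) in b → 3 row(s).
Total: 11 rows.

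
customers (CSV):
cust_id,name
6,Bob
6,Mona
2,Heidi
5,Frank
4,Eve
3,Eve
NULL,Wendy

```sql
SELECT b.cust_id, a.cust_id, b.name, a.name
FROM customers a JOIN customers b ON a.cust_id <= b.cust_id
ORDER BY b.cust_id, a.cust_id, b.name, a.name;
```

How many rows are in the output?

INNER JOIN keeps only pairs where the ON condition holds.
Matching on a.cust_id <= b.cust_id. A NULL in a compared column never satisfies the condition.
- a row (cust_id=6): matches 2 b row(s) → 2 output row(s).
- a row (cust_id=6): matches 2 b row(s) → 2 output row(s).
- a row (cust_id=2): matches 6 b row(s) → 6 output row(s).
- a row (cust_id=5): matches 3 b row(s) → 3 output row(s).
- a row (cust_id=4): matches 4 b row(s) → 4 output row(s).
- a row (cust_id=3): matches 5 b row(s) → 5 output row(s).
- a row (cust_id=NULL): no match → dropped.
Total: 22 rows.

22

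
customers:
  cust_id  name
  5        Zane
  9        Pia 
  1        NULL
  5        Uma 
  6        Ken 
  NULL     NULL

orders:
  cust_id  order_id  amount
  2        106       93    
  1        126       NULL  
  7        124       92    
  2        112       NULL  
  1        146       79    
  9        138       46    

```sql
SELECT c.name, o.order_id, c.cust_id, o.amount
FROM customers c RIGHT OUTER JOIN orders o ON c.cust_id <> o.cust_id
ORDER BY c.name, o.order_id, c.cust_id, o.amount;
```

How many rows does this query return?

27

RIGHT JOIN keeps every row from `orders`; unmatched rows get NULL for `customers`'s columns.
Matching on c.cust_id <> o.cust_id. A NULL in a compared column never satisfies the condition.
- cust_id=5: 6 matching o row(s), so 6 row(s) emitted.
- cust_id=9: 5 matching o row(s), so 5 row(s) emitted.
- cust_id=1: 4 matching o row(s), so 4 row(s) emitted.
- cust_id=5: 6 matching o row(s), so 6 row(s) emitted.
- cust_id=6: 6 matching o row(s), so 6 row(s) emitted.
- cust_id=NULL: no matching o row.
- every o row matched at least one c row.
Total: 27 rows.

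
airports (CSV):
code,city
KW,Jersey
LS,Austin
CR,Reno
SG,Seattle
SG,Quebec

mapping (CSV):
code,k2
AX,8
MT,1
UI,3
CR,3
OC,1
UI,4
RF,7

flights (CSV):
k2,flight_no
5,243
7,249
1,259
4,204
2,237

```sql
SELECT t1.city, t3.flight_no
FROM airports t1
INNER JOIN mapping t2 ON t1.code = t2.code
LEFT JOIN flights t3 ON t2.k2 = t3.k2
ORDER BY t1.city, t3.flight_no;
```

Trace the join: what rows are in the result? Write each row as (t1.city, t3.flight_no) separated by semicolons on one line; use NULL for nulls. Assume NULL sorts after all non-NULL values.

(Reno, NULL)

Evaluate left to right. First `airports t1 INNER JOIN mapping t2` on code: 1 row(s).
Then LEFT JOIN `flights t3` on k2: each of those 1 rows is kept; rows whose t2.k2 has no match in t3 get NULL for t3's columns.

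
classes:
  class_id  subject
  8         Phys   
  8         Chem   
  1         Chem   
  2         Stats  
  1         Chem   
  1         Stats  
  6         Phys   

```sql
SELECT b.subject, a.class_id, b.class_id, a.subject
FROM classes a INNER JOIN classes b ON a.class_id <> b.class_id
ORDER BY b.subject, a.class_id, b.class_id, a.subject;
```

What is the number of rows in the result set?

34

INNER JOIN keeps only pairs where the ON condition holds.
Matching on a.class_id <> b.class_id.
- a (class_id=8) pairs with 5 row(s) of b.
- a (class_id=8) pairs with 5 row(s) of b.
- a (class_id=1) pairs with 4 row(s) of b.
- a (class_id=2) pairs with 6 row(s) of b.
- a (class_id=1) pairs with 4 row(s) of b.
- a (class_id=1) pairs with 4 row(s) of b.
- a (class_id=6) pairs with 6 row(s) of b.
Total: 34 rows.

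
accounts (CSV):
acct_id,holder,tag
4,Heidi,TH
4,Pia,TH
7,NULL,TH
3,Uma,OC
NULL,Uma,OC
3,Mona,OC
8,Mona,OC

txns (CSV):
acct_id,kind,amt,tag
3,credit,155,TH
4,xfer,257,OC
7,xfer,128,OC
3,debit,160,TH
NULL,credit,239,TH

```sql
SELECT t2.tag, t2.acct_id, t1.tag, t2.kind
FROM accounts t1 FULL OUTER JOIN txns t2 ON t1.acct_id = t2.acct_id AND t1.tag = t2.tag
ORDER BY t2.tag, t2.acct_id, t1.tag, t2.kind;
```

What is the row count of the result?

12

FULL OUTER JOIN keeps every row from both sides; unmatched rows get NULL for the other side's columns.
Matching on t1.acct_id = t2.acct_id AND t1.tag = t2.tag. A NULL in a compared column never satisfies the condition.
- t1[0] acct_id=4, tag=TH → no match; kept with NULLs on the t2 side.
- t1[1] acct_id=4, tag=TH → no match; kept with NULLs on the t2 side.
- t1[2] acct_id=7, tag=TH → no match; kept with NULLs on the t2 side.
- t1[3] acct_id=3, tag=OC → no match; kept with NULLs on the t2 side.
- t1[4] acct_id=NULL, tag=OC → no match; kept with NULLs on the t2 side.
- t1[5] acct_id=3, tag=OC → no match; kept with NULLs on the t2 side.
- t1[6] acct_id=8, tag=OC → no match; kept with NULLs on the t2 side.
- 5 t2 row(s) had no t1 match → kept, t1 columns NULL.
Total: 0 matched + 12 padded = 12 rows.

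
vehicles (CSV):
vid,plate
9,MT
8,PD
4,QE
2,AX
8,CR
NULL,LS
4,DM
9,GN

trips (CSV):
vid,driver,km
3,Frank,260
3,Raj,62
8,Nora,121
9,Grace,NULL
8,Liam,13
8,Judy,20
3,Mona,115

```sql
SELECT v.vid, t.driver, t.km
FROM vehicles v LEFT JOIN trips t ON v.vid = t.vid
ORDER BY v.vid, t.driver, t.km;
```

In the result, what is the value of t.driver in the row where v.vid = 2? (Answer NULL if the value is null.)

NULL

LEFT JOIN keeps every row from `vehicles`; unmatched rows get NULL for `trips`'s columns.
Matching on v.vid = t.vid. A NULL in a compared column never satisfies the condition.
Matched pairs: 8; unmatched v rows kept: 4.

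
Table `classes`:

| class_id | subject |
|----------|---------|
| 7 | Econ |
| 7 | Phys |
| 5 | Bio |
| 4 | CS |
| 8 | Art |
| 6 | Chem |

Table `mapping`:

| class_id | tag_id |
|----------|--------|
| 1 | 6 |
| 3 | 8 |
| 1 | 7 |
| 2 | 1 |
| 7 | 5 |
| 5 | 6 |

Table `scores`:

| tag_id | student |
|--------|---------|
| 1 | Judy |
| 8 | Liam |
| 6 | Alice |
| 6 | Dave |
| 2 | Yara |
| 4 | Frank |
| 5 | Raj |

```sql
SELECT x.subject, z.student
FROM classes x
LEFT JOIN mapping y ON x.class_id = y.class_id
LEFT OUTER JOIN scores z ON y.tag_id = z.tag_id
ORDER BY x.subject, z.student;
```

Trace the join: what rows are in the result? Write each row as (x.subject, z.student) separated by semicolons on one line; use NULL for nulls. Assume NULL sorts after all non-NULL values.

(Art, NULL); (Bio, Alice); (Bio, Dave); (CS, NULL); (Chem, NULL); (Econ, Raj); (Phys, Raj)

Joins associate left-to-right: classes LEFT JOIN mapping on class_id gives 6 intermediate row(s).
Then LEFT JOIN `scores z` on tag_id: each of those 6 rows is kept; rows whose y.tag_id has no match in z get NULL for z's columns.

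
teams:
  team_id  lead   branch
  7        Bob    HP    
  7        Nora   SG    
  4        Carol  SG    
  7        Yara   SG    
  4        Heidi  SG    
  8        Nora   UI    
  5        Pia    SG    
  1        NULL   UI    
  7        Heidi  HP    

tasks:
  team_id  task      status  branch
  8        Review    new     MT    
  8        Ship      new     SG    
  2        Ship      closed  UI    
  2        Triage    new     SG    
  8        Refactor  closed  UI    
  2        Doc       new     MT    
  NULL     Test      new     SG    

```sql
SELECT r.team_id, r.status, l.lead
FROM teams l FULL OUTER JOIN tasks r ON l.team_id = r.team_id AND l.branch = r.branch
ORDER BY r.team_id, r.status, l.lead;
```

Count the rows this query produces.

15

FULL OUTER JOIN keeps every row from both sides; unmatched rows get NULL for the other side's columns.
Matching on l.team_id = r.team_id AND l.branch = r.branch. A NULL in a compared column never satisfies the condition.
Matched pairs: 1; unmatched l rows kept: 8; unmatched r rows kept: 6.
Total: 1 matched + 14 padded = 15 rows.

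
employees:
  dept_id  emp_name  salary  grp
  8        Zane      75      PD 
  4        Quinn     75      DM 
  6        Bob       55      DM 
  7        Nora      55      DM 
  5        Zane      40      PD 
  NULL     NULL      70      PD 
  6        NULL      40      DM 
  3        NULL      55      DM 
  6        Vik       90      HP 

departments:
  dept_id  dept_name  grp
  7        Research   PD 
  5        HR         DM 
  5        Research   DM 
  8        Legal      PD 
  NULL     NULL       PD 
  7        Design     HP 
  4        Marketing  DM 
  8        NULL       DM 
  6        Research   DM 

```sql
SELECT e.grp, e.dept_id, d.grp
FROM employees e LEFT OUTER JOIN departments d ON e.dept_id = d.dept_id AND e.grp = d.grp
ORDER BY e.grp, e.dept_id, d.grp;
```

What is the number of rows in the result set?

LEFT JOIN keeps every row from `employees`; unmatched rows get NULL for `departments`'s columns.
Matching on e.dept_id = d.dept_id AND e.grp = d.grp. A NULL in a compared column never satisfies the condition.
- e row (dept_id=8, grp=PD): matches 1 d row(s) → 1 output row(s).
- e row (dept_id=4, grp=DM): matches 1 d row(s) → 1 output row(s).
- e row (dept_id=6, grp=DM): matches 1 d row(s) → 1 output row(s).
- e row (dept_id=7, grp=DM): no match → kept, d columns NULL.
- e row (dept_id=5, grp=PD): no match → kept, d columns NULL.
- e row (dept_id=NULL, grp=PD): no match → kept, d columns NULL.
- e row (dept_id=6, grp=DM): matches 1 d row(s) → 1 output row(s).
- e row (dept_id=3, grp=DM): no match → kept, d columns NULL.
- e row (dept_id=6, grp=HP): no match → kept, d columns NULL.
Total: 4 matched + 5 padded = 9 rows.

9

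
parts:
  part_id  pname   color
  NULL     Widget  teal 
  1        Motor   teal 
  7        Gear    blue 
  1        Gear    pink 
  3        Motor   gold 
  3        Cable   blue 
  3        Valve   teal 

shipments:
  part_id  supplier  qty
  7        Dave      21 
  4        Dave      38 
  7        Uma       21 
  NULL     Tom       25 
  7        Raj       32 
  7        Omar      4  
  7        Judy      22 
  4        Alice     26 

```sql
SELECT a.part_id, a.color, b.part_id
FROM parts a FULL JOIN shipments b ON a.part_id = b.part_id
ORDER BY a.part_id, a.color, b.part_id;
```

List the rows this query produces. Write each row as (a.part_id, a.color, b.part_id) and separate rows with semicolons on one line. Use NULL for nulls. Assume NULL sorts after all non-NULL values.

FULL OUTER JOIN keeps every row from both sides; unmatched rows get NULL for the other side's columns.
Matching on a.part_id = b.part_id. A NULL in a compared column never satisfies the condition.
Matched pairs: 5; unmatched a rows kept: 6; unmatched b rows kept: 3.

(1, pink, NULL); (1, teal, NULL); (3, blue, NULL); (3, gold, NULL); (3, teal, NULL); (7, blue, 7); (7, blue, 7); (7, blue, 7); (7, blue, 7); (7, blue, 7); (NULL, teal, NULL); (NULL, NULL, 4); (NULL, NULL, 4); (NULL, NULL, NULL)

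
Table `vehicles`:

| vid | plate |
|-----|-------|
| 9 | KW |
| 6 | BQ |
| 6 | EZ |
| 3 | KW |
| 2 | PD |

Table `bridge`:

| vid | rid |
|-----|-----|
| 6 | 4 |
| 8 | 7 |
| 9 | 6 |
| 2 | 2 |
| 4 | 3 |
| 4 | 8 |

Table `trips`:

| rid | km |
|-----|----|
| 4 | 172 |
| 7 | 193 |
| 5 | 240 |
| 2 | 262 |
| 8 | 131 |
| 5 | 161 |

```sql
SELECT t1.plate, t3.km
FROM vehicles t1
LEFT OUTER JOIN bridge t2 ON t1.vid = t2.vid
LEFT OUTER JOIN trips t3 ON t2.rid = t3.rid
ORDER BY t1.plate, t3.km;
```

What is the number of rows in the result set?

5

Step 1 — t1 LEFT JOIN t2 on vid → 5 row(s).
Then LEFT JOIN `trips t3` on rid: each of those 5 rows is kept; rows whose t2.rid has no match in t3 get NULL for t3's columns.
Result: 5 row(s).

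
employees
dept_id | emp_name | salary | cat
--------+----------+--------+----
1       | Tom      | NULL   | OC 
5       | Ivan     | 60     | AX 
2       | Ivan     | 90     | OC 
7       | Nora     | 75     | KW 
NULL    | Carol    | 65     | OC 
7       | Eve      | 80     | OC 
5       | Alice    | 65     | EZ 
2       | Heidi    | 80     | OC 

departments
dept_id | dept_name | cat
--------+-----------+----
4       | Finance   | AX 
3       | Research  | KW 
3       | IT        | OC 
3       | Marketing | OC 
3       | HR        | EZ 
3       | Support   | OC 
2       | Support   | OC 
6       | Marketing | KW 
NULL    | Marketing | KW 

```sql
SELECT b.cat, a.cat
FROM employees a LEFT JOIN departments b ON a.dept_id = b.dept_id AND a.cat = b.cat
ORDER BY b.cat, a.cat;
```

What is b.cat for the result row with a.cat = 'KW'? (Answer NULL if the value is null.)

LEFT JOIN keeps every row from `employees`; unmatched rows get NULL for `departments`'s columns.
Matching on a.dept_id = b.dept_id AND a.cat = b.cat. A NULL in a compared column never satisfies the condition.
- a (dept_id=1, cat=OC) has no partner → padded with NULL.
- a (dept_id=5, cat=AX) has no partner → padded with NULL.
- a (dept_id=2, cat=OC) pairs with 1 row(s) of b.
- a (dept_id=7, cat=KW) has no partner → padded with NULL.
- a (dept_id=NULL, cat=OC) has no partner → padded with NULL.
- a (dept_id=7, cat=OC) has no partner → padded with NULL.
- a (dept_id=5, cat=EZ) has no partner → padded with NULL.
- a (dept_id=2, cat=OC) pairs with 1 row(s) of b.

NULL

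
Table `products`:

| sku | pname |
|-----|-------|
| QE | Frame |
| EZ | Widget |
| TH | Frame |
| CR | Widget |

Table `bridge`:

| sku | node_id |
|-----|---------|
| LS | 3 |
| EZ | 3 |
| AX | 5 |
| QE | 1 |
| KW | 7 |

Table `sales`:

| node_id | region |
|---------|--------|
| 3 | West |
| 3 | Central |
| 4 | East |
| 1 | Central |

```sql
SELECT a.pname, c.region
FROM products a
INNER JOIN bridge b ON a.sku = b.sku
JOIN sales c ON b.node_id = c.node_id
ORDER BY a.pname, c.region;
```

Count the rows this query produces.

Evaluate left to right. First `products a INNER JOIN bridge b` on sku: 2 row(s).
Then INNER JOIN `sales c` on node_id: keep only rows whose b.node_id appears in c.
Result: 3 row(s).

3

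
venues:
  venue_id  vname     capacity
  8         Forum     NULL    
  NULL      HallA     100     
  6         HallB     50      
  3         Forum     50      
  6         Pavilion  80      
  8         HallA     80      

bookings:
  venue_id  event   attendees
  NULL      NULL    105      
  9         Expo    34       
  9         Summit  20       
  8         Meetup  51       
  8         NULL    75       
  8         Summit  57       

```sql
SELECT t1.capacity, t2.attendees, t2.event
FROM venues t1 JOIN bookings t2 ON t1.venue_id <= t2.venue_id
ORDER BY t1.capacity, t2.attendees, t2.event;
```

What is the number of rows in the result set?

INNER JOIN keeps only pairs where the ON condition holds.
Matching on t1.venue_id <= t2.venue_id. A NULL in a compared column never satisfies the condition.
- t1 row (venue_id=8): matches 5 t2 row(s) → 5 output row(s).
- t1 row (venue_id=NULL): no match → dropped.
- t1 row (venue_id=6): matches 5 t2 row(s) → 5 output row(s).
- t1 row (venue_id=3): matches 5 t2 row(s) → 5 output row(s).
- t1 row (venue_id=6): matches 5 t2 row(s) → 5 output row(s).
- t1 row (venue_id=8): matches 5 t2 row(s) → 5 output row(s).
Total: 25 rows.

25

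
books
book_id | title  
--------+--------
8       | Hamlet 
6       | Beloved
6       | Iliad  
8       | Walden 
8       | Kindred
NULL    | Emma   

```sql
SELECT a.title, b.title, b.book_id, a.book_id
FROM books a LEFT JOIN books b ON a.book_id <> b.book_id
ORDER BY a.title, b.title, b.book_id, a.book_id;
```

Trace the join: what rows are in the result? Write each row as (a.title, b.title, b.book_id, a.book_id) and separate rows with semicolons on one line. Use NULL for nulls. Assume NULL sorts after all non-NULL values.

(Beloved, Hamlet, 8, 6); (Beloved, Kindred, 8, 6); (Beloved, Walden, 8, 6); (Emma, NULL, NULL, NULL); (Hamlet, Beloved, 6, 8); (Hamlet, Iliad, 6, 8); (Iliad, Hamlet, 8, 6); (Iliad, Kindred, 8, 6); (Iliad, Walden, 8, 6); (Kindred, Beloved, 6, 8); (Kindred, Iliad, 6, 8); (Walden, Beloved, 6, 8); (Walden, Iliad, 6, 8)

LEFT JOIN keeps every row from `books a`; unmatched rows get NULL for `books b`'s columns.
Matching on a.book_id <> b.book_id. A NULL in a compared column never satisfies the condition.
Matched pairs: 12; unmatched a rows kept: 1.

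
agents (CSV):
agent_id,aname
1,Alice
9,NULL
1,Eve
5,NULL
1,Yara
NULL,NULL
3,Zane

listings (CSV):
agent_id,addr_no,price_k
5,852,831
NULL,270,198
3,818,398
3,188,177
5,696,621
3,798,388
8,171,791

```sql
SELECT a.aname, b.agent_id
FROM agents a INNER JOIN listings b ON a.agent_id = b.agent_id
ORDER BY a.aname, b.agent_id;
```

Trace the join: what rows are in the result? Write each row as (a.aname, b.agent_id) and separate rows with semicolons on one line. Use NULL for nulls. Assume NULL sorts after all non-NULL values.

(Zane, 3); (Zane, 3); (Zane, 3); (NULL, 5); (NULL, 5)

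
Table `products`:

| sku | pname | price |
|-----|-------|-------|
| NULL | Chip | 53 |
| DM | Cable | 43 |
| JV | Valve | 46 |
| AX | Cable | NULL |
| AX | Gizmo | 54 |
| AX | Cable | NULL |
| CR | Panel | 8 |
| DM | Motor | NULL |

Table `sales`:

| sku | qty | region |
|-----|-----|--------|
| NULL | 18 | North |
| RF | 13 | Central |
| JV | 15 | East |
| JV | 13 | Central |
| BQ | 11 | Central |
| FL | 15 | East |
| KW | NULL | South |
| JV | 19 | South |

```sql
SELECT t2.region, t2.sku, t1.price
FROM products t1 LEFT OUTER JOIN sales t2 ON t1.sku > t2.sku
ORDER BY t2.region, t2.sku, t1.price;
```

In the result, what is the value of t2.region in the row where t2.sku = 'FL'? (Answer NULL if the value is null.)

LEFT JOIN keeps every row from `products`; unmatched rows get NULL for `sales`'s columns.
Matching on t1.sku > t2.sku. A NULL in a compared column never satisfies the condition.
- t1[0] sku=NULL → no match; kept with NULLs on the t2 side.
- t1[1] sku=DM → 1 match(es) in t2 → 1 row(s).
- t1[2] sku=JV → 2 match(es) in t2 → 2 row(s).
- t1[3] sku=AX → no match; kept with NULLs on the t2 side.
- t1[4] sku=AX → no match; kept with NULLs on the t2 side.
- t1[5] sku=AX → no match; kept with NULLs on the t2 side.
- t1[6] sku=CR → 1 match(es) in t2 → 1 row(s).
- t1[7] sku=DM → 1 match(es) in t2 → 1 row(s).

East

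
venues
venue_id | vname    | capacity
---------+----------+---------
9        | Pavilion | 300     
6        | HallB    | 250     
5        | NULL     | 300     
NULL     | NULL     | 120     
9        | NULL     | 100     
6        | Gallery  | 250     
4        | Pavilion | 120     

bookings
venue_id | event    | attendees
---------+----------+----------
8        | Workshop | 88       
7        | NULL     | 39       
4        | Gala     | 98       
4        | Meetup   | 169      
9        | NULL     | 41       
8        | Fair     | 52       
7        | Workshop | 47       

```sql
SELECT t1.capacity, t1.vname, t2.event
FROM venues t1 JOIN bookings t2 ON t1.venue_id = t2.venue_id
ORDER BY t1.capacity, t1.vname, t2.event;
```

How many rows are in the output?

4

INNER JOIN keeps only pairs where the ON condition holds.
Matching on t1.venue_id = t2.venue_id. A NULL in a compared column never satisfies the condition.
- venue_id=9: 1 matching t2 row(s), so 1 row(s) emitted.
- venue_id=6: no matching t2 row, dropped.
- venue_id=5: no matching t2 row, dropped.
- venue_id=NULL: no matching t2 row, dropped.
- venue_id=9: 1 matching t2 row(s), so 1 row(s) emitted.
- venue_id=6: no matching t2 row, dropped.
- venue_id=4: 2 matching t2 row(s), so 2 row(s) emitted.
Total: 4 rows.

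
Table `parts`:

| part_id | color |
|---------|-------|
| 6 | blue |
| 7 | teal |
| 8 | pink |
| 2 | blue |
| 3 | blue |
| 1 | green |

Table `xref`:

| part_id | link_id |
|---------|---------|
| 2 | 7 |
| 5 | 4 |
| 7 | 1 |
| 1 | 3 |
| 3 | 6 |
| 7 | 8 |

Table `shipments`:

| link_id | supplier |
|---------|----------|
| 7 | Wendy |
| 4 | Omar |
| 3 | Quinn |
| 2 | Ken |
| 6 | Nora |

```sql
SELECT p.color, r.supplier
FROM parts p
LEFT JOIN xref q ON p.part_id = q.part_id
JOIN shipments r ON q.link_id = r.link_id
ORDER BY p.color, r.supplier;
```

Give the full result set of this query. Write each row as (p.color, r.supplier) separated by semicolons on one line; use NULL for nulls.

Evaluate left to right. First `parts p LEFT JOIN xref q` on part_id: 7 row(s).
Then INNER JOIN `shipments r` on link_id: keep only rows whose q.link_id appears in r.

(blue, Nora); (blue, Wendy); (green, Quinn)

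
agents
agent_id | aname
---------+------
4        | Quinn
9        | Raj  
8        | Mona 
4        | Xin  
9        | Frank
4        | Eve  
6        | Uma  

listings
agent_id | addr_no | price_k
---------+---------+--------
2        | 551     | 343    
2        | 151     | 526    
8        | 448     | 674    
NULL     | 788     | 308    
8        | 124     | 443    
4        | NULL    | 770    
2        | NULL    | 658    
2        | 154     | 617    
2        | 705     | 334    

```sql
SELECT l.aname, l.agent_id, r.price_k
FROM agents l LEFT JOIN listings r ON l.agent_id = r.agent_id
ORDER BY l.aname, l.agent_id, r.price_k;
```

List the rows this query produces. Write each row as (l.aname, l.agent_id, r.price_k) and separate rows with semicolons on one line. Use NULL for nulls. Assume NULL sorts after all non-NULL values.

(Eve, 4, 770); (Frank, 9, NULL); (Mona, 8, 443); (Mona, 8, 674); (Quinn, 4, 770); (Raj, 9, NULL); (Uma, 6, NULL); (Xin, 4, 770)

LEFT JOIN keeps every row from `agents`; unmatched rows get NULL for `listings`'s columns.
Matching on l.agent_id = r.agent_id. A NULL in a compared column never satisfies the condition.
- l (agent_id=4) pairs with 1 row(s) of r.
- l (agent_id=9) has no partner → padded with NULL.
- l (agent_id=8) pairs with 2 row(s) of r.
- l (agent_id=4) pairs with 1 row(s) of r.
- l (agent_id=9) has no partner → padded with NULL.
- l (agent_id=4) pairs with 1 row(s) of r.
- l (agent_id=6) has no partner → padded with NULL.
After projecting and ordering:
l.aname | l.agent_id | r.price_k
Eve | 4 | 770
Frank | 9 | NULL
Mona | 8 | 443
Mona | 8 | 674
Quinn | 4 | 770
Raj | 9 | NULL
Uma | 6 | NULL
Xin | 4 | 770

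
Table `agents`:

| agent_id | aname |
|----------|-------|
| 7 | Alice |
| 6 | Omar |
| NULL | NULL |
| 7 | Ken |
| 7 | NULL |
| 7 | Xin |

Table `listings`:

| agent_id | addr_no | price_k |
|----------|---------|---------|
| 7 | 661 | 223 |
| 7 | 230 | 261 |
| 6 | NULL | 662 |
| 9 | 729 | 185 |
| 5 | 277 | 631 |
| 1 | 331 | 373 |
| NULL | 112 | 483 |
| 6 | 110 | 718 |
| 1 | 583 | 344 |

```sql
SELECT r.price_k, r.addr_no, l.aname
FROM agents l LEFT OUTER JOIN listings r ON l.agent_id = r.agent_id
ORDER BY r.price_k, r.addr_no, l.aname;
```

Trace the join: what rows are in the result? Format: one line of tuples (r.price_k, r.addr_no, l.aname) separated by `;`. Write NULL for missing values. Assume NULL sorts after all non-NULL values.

(223, 661, Alice); (223, 661, Ken); (223, 661, Xin); (223, 661, NULL); (261, 230, Alice); (261, 230, Ken); (261, 230, Xin); (261, 230, NULL); (662, NULL, Omar); (718, 110, Omar); (NULL, NULL, NULL)

LEFT JOIN keeps every row from `agents`; unmatched rows get NULL for `listings`'s columns.
Matching on l.agent_id = r.agent_id. A NULL in a compared column never satisfies the condition.
- l (agent_id=7) pairs with 2 row(s) of r.
- l (agent_id=6) pairs with 2 row(s) of r.
- l (agent_id=NULL) has no partner → padded with NULL.
- l (agent_id=7) pairs with 2 row(s) of r.
- l (agent_id=7) pairs with 2 row(s) of r.
- l (agent_id=7) pairs with 2 row(s) of r.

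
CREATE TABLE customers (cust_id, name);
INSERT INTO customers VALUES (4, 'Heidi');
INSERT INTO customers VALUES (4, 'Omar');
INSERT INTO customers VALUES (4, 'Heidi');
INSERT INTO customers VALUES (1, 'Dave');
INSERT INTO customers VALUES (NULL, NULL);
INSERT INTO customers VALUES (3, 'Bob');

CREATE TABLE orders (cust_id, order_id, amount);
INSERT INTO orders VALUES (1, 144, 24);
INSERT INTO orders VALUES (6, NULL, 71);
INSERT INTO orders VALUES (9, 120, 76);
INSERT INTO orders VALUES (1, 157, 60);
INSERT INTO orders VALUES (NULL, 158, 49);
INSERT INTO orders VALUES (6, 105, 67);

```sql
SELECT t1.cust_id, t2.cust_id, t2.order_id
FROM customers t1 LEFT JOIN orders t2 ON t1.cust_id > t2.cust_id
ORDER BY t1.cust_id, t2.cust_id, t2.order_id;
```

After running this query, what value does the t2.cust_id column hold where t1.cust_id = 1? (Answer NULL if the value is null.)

LEFT JOIN keeps every row from `customers`; unmatched rows get NULL for `orders`'s columns.
Matching on t1.cust_id > t2.cust_id. A NULL in a compared column never satisfies the condition.
Matched pairs: 8; unmatched t1 rows kept: 2.

NULL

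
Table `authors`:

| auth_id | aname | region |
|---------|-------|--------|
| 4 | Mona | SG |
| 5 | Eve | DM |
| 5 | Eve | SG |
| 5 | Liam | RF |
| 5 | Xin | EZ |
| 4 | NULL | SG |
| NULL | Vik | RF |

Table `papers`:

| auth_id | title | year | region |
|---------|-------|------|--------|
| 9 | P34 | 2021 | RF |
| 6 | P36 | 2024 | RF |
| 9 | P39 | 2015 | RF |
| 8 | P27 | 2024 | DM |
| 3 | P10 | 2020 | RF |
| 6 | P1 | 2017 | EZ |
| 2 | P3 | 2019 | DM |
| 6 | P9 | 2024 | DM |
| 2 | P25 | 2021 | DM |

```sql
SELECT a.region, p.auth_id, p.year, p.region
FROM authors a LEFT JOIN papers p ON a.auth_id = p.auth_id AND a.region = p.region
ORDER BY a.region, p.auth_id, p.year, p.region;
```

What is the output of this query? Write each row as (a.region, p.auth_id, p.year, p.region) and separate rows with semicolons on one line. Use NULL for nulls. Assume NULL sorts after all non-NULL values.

LEFT JOIN keeps every row from `authors`; unmatched rows get NULL for `papers`'s columns.
Matching on a.auth_id = p.auth_id AND a.region = p.region. A NULL in a compared column never satisfies the condition.
- auth_id=4, region=SG: no p row matches, row kept with p columns NULL.
- auth_id=5, region=DM: no p row matches, row kept with p columns NULL.
- auth_id=5, region=SG: no p row matches, row kept with p columns NULL.
- auth_id=5, region=RF: no p row matches, row kept with p columns NULL.
- auth_id=5, region=EZ: no p row matches, row kept with p columns NULL.
- auth_id=4, region=SG: no p row matches, row kept with p columns NULL.
- auth_id=NULL, region=RF: no p row matches, row kept with p columns NULL.
After projecting and ordering:
a.region | p.auth_id | p.year | p.region
DM | NULL | NULL | NULL
EZ | NULL | NULL | NULL
RF | NULL | NULL | NULL
RF | NULL | NULL | NULL
SG | NULL | NULL | NULL
SG | NULL | NULL | NULL
SG | NULL | NULL | NULL

(DM, NULL, NULL, NULL); (EZ, NULL, NULL, NULL); (RF, NULL, NULL, NULL); (RF, NULL, NULL, NULL); (SG, NULL, NULL, NULL); (SG, NULL, NULL, NULL); (SG, NULL, NULL, NULL)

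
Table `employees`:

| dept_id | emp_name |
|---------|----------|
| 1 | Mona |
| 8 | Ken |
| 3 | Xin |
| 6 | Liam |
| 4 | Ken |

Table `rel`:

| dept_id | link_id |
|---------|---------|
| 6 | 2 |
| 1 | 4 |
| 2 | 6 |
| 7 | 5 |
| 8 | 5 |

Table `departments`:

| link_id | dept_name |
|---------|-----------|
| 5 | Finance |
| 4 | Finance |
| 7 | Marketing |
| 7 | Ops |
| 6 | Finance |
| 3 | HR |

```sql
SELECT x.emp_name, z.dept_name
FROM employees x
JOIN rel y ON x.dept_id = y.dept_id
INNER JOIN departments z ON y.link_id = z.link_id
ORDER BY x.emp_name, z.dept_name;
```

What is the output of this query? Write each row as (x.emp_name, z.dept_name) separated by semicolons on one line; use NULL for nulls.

(Ken, Finance); (Mona, Finance)

Step 1 — x INNER JOIN y on dept_id → 3 row(s).
Then INNER JOIN `departments z` on link_id: keep only rows whose y.link_id appears in z.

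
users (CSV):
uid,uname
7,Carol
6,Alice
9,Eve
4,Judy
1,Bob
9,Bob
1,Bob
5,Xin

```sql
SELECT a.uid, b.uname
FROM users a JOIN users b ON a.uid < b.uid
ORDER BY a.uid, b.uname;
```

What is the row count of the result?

INNER JOIN keeps only pairs where the ON condition holds.
Matching on a.uid < b.uid.
- a (uid=7) pairs with 2 row(s) of b.
- a (uid=6) pairs with 3 row(s) of b.
- a (uid=9) has no partner → excluded.
- a (uid=4) pairs with 5 row(s) of b.
- a (uid=1) pairs with 6 row(s) of b.
- a (uid=9) has no partner → excluded.
- a (uid=1) pairs with 6 row(s) of b.
- a (uid=5) pairs with 4 row(s) of b.
Total: 26 rows.

26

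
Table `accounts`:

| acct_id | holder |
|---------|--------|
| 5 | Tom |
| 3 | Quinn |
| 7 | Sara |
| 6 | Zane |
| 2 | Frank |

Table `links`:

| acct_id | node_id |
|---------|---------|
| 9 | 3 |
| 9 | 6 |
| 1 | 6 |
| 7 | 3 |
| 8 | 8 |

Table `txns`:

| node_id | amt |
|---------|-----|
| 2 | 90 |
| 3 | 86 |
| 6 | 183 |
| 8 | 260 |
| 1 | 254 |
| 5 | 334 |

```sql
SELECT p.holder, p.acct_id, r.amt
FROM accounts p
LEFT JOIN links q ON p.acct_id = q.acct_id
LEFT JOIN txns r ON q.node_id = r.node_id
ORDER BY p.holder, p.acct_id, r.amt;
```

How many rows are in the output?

Step 1 — p LEFT JOIN q on acct_id → 5 row(s).
Then LEFT JOIN `txns r` on node_id: each of those 5 rows is kept; rows whose q.node_id has no match in r get NULL for r's columns.
Result: 5 row(s).

5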